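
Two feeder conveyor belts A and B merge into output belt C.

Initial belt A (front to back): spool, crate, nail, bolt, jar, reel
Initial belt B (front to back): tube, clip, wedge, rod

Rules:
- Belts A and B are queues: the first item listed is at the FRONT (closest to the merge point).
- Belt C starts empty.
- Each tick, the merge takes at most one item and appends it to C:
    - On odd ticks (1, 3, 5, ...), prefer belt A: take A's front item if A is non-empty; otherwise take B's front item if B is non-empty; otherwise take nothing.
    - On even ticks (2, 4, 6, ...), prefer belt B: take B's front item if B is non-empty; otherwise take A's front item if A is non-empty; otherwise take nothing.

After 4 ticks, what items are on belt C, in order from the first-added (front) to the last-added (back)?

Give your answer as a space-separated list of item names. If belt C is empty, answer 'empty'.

Tick 1: prefer A, take spool from A; A=[crate,nail,bolt,jar,reel] B=[tube,clip,wedge,rod] C=[spool]
Tick 2: prefer B, take tube from B; A=[crate,nail,bolt,jar,reel] B=[clip,wedge,rod] C=[spool,tube]
Tick 3: prefer A, take crate from A; A=[nail,bolt,jar,reel] B=[clip,wedge,rod] C=[spool,tube,crate]
Tick 4: prefer B, take clip from B; A=[nail,bolt,jar,reel] B=[wedge,rod] C=[spool,tube,crate,clip]

Answer: spool tube crate clip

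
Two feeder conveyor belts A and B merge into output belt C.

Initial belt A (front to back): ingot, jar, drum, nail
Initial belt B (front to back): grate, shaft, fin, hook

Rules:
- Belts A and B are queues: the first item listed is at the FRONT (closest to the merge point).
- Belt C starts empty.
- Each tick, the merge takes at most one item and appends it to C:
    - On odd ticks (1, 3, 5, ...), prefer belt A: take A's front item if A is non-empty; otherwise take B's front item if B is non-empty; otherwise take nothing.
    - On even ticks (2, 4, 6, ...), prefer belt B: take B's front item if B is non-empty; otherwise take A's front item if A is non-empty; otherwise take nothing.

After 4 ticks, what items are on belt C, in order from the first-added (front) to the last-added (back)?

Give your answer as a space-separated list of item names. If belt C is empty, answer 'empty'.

Tick 1: prefer A, take ingot from A; A=[jar,drum,nail] B=[grate,shaft,fin,hook] C=[ingot]
Tick 2: prefer B, take grate from B; A=[jar,drum,nail] B=[shaft,fin,hook] C=[ingot,grate]
Tick 3: prefer A, take jar from A; A=[drum,nail] B=[shaft,fin,hook] C=[ingot,grate,jar]
Tick 4: prefer B, take shaft from B; A=[drum,nail] B=[fin,hook] C=[ingot,grate,jar,shaft]

Answer: ingot grate jar shaft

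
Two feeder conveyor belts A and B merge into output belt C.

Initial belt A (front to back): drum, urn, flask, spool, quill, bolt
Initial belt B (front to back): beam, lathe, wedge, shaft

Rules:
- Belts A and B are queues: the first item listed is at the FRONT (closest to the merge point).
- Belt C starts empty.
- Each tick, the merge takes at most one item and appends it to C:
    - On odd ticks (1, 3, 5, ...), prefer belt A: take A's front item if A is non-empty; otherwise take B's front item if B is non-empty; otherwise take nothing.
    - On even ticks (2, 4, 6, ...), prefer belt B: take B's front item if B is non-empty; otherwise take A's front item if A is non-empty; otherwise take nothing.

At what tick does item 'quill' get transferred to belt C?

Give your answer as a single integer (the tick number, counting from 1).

Tick 1: prefer A, take drum from A; A=[urn,flask,spool,quill,bolt] B=[beam,lathe,wedge,shaft] C=[drum]
Tick 2: prefer B, take beam from B; A=[urn,flask,spool,quill,bolt] B=[lathe,wedge,shaft] C=[drum,beam]
Tick 3: prefer A, take urn from A; A=[flask,spool,quill,bolt] B=[lathe,wedge,shaft] C=[drum,beam,urn]
Tick 4: prefer B, take lathe from B; A=[flask,spool,quill,bolt] B=[wedge,shaft] C=[drum,beam,urn,lathe]
Tick 5: prefer A, take flask from A; A=[spool,quill,bolt] B=[wedge,shaft] C=[drum,beam,urn,lathe,flask]
Tick 6: prefer B, take wedge from B; A=[spool,quill,bolt] B=[shaft] C=[drum,beam,urn,lathe,flask,wedge]
Tick 7: prefer A, take spool from A; A=[quill,bolt] B=[shaft] C=[drum,beam,urn,lathe,flask,wedge,spool]
Tick 8: prefer B, take shaft from B; A=[quill,bolt] B=[-] C=[drum,beam,urn,lathe,flask,wedge,spool,shaft]
Tick 9: prefer A, take quill from A; A=[bolt] B=[-] C=[drum,beam,urn,lathe,flask,wedge,spool,shaft,quill]

Answer: 9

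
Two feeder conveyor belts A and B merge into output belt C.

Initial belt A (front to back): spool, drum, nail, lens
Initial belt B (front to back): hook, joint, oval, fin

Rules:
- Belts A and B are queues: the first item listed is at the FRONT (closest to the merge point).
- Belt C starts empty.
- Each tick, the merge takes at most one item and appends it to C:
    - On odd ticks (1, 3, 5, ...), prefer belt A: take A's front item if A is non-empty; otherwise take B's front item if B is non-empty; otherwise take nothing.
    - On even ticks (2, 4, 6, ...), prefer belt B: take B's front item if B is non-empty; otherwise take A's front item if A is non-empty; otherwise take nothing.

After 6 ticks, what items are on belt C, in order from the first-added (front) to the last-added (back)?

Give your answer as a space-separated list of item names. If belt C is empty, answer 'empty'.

Answer: spool hook drum joint nail oval

Derivation:
Tick 1: prefer A, take spool from A; A=[drum,nail,lens] B=[hook,joint,oval,fin] C=[spool]
Tick 2: prefer B, take hook from B; A=[drum,nail,lens] B=[joint,oval,fin] C=[spool,hook]
Tick 3: prefer A, take drum from A; A=[nail,lens] B=[joint,oval,fin] C=[spool,hook,drum]
Tick 4: prefer B, take joint from B; A=[nail,lens] B=[oval,fin] C=[spool,hook,drum,joint]
Tick 5: prefer A, take nail from A; A=[lens] B=[oval,fin] C=[spool,hook,drum,joint,nail]
Tick 6: prefer B, take oval from B; A=[lens] B=[fin] C=[spool,hook,drum,joint,nail,oval]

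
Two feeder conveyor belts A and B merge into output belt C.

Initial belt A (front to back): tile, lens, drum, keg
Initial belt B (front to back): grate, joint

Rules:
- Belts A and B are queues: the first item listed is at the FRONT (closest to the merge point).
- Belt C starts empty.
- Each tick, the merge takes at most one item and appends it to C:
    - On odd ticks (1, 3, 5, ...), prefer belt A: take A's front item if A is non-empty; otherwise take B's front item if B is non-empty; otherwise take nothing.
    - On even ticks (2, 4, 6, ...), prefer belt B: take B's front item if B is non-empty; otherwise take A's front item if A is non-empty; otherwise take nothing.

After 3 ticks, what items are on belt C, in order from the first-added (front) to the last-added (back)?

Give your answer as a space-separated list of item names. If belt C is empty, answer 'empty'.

Tick 1: prefer A, take tile from A; A=[lens,drum,keg] B=[grate,joint] C=[tile]
Tick 2: prefer B, take grate from B; A=[lens,drum,keg] B=[joint] C=[tile,grate]
Tick 3: prefer A, take lens from A; A=[drum,keg] B=[joint] C=[tile,grate,lens]

Answer: tile grate lens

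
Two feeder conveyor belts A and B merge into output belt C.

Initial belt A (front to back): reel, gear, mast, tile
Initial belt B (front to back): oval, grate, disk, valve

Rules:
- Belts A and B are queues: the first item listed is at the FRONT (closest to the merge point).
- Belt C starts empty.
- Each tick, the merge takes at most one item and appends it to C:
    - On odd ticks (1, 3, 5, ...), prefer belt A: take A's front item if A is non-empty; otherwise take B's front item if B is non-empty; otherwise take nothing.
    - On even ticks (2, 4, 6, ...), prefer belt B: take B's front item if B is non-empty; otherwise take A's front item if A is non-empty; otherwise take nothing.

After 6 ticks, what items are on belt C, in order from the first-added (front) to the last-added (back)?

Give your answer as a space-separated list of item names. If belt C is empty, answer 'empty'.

Answer: reel oval gear grate mast disk

Derivation:
Tick 1: prefer A, take reel from A; A=[gear,mast,tile] B=[oval,grate,disk,valve] C=[reel]
Tick 2: prefer B, take oval from B; A=[gear,mast,tile] B=[grate,disk,valve] C=[reel,oval]
Tick 3: prefer A, take gear from A; A=[mast,tile] B=[grate,disk,valve] C=[reel,oval,gear]
Tick 4: prefer B, take grate from B; A=[mast,tile] B=[disk,valve] C=[reel,oval,gear,grate]
Tick 5: prefer A, take mast from A; A=[tile] B=[disk,valve] C=[reel,oval,gear,grate,mast]
Tick 6: prefer B, take disk from B; A=[tile] B=[valve] C=[reel,oval,gear,grate,mast,disk]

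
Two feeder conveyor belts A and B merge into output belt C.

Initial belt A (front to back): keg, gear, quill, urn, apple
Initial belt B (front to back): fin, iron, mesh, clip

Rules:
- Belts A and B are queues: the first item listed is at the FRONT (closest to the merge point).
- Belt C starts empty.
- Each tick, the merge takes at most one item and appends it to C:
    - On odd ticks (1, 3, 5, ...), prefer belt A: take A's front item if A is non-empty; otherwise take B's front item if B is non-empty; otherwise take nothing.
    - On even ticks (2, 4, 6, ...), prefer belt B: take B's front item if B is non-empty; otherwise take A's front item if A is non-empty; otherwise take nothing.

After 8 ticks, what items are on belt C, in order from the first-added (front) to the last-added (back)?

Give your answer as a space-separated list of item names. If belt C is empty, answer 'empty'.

Answer: keg fin gear iron quill mesh urn clip

Derivation:
Tick 1: prefer A, take keg from A; A=[gear,quill,urn,apple] B=[fin,iron,mesh,clip] C=[keg]
Tick 2: prefer B, take fin from B; A=[gear,quill,urn,apple] B=[iron,mesh,clip] C=[keg,fin]
Tick 3: prefer A, take gear from A; A=[quill,urn,apple] B=[iron,mesh,clip] C=[keg,fin,gear]
Tick 4: prefer B, take iron from B; A=[quill,urn,apple] B=[mesh,clip] C=[keg,fin,gear,iron]
Tick 5: prefer A, take quill from A; A=[urn,apple] B=[mesh,clip] C=[keg,fin,gear,iron,quill]
Tick 6: prefer B, take mesh from B; A=[urn,apple] B=[clip] C=[keg,fin,gear,iron,quill,mesh]
Tick 7: prefer A, take urn from A; A=[apple] B=[clip] C=[keg,fin,gear,iron,quill,mesh,urn]
Tick 8: prefer B, take clip from B; A=[apple] B=[-] C=[keg,fin,gear,iron,quill,mesh,urn,clip]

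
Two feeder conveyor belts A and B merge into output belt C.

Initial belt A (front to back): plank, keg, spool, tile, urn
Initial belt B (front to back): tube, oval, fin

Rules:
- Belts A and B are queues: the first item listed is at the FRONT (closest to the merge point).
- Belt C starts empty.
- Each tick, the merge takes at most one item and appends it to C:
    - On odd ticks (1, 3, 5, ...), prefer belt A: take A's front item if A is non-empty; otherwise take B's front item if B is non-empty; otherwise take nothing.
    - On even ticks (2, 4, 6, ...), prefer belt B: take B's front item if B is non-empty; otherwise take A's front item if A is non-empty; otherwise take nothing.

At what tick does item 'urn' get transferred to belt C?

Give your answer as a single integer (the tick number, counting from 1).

Tick 1: prefer A, take plank from A; A=[keg,spool,tile,urn] B=[tube,oval,fin] C=[plank]
Tick 2: prefer B, take tube from B; A=[keg,spool,tile,urn] B=[oval,fin] C=[plank,tube]
Tick 3: prefer A, take keg from A; A=[spool,tile,urn] B=[oval,fin] C=[plank,tube,keg]
Tick 4: prefer B, take oval from B; A=[spool,tile,urn] B=[fin] C=[plank,tube,keg,oval]
Tick 5: prefer A, take spool from A; A=[tile,urn] B=[fin] C=[plank,tube,keg,oval,spool]
Tick 6: prefer B, take fin from B; A=[tile,urn] B=[-] C=[plank,tube,keg,oval,spool,fin]
Tick 7: prefer A, take tile from A; A=[urn] B=[-] C=[plank,tube,keg,oval,spool,fin,tile]
Tick 8: prefer B, take urn from A; A=[-] B=[-] C=[plank,tube,keg,oval,spool,fin,tile,urn]

Answer: 8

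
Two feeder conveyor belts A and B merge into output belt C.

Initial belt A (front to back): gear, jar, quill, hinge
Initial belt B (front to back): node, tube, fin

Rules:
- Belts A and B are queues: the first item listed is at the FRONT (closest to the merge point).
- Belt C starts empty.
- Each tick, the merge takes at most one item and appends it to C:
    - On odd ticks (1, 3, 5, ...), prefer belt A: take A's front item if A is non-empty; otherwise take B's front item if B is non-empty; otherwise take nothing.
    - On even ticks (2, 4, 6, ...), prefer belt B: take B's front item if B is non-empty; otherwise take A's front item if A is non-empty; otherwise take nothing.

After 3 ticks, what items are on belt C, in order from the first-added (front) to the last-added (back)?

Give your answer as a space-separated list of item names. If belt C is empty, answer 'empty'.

Tick 1: prefer A, take gear from A; A=[jar,quill,hinge] B=[node,tube,fin] C=[gear]
Tick 2: prefer B, take node from B; A=[jar,quill,hinge] B=[tube,fin] C=[gear,node]
Tick 3: prefer A, take jar from A; A=[quill,hinge] B=[tube,fin] C=[gear,node,jar]

Answer: gear node jar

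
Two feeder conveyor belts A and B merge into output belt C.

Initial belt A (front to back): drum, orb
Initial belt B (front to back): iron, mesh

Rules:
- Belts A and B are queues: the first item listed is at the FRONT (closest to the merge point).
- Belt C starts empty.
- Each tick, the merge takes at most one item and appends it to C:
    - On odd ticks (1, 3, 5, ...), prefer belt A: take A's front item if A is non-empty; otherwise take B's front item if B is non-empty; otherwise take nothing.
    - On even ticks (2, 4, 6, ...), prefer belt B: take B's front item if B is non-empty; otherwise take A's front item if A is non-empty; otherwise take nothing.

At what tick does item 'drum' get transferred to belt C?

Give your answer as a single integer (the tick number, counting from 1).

Answer: 1

Derivation:
Tick 1: prefer A, take drum from A; A=[orb] B=[iron,mesh] C=[drum]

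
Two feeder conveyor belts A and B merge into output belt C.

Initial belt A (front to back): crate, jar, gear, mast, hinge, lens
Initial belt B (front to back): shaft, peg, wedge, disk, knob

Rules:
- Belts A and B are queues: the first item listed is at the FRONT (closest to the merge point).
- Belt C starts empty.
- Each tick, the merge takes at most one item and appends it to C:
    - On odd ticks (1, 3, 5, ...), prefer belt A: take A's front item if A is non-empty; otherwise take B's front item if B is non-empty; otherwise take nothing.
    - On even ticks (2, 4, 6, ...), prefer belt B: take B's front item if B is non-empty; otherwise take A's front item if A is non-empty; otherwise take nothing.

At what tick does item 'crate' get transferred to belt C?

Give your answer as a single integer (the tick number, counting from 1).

Tick 1: prefer A, take crate from A; A=[jar,gear,mast,hinge,lens] B=[shaft,peg,wedge,disk,knob] C=[crate]

Answer: 1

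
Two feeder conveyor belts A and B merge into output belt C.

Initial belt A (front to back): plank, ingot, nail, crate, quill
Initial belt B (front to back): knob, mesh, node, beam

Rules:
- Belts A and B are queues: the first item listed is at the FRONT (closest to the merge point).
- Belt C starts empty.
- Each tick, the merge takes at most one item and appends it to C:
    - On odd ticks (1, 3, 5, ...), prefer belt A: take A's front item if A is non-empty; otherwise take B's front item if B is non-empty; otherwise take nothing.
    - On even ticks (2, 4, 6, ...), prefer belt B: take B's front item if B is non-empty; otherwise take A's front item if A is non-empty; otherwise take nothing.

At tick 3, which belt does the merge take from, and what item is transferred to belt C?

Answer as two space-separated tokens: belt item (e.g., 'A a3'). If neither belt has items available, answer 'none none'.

Tick 1: prefer A, take plank from A; A=[ingot,nail,crate,quill] B=[knob,mesh,node,beam] C=[plank]
Tick 2: prefer B, take knob from B; A=[ingot,nail,crate,quill] B=[mesh,node,beam] C=[plank,knob]
Tick 3: prefer A, take ingot from A; A=[nail,crate,quill] B=[mesh,node,beam] C=[plank,knob,ingot]

Answer: A ingot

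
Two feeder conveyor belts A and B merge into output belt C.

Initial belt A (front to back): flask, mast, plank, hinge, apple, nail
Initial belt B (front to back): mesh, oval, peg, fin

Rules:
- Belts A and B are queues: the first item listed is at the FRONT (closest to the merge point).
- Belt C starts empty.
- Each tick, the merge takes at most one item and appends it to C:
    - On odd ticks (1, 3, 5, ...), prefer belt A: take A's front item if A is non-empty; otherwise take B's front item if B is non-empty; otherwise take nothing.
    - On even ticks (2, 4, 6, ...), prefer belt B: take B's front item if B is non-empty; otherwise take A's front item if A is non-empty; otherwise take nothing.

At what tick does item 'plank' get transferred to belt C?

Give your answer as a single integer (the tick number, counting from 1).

Tick 1: prefer A, take flask from A; A=[mast,plank,hinge,apple,nail] B=[mesh,oval,peg,fin] C=[flask]
Tick 2: prefer B, take mesh from B; A=[mast,plank,hinge,apple,nail] B=[oval,peg,fin] C=[flask,mesh]
Tick 3: prefer A, take mast from A; A=[plank,hinge,apple,nail] B=[oval,peg,fin] C=[flask,mesh,mast]
Tick 4: prefer B, take oval from B; A=[plank,hinge,apple,nail] B=[peg,fin] C=[flask,mesh,mast,oval]
Tick 5: prefer A, take plank from A; A=[hinge,apple,nail] B=[peg,fin] C=[flask,mesh,mast,oval,plank]

Answer: 5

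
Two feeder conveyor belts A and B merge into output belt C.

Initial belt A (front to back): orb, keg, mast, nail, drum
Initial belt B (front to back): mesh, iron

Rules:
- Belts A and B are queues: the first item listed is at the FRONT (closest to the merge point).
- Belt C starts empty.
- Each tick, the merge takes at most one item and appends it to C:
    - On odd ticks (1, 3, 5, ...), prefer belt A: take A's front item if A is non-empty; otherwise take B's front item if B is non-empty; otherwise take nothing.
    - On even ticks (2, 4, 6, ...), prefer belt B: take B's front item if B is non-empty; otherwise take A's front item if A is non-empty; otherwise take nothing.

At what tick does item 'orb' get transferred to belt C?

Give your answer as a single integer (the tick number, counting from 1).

Tick 1: prefer A, take orb from A; A=[keg,mast,nail,drum] B=[mesh,iron] C=[orb]

Answer: 1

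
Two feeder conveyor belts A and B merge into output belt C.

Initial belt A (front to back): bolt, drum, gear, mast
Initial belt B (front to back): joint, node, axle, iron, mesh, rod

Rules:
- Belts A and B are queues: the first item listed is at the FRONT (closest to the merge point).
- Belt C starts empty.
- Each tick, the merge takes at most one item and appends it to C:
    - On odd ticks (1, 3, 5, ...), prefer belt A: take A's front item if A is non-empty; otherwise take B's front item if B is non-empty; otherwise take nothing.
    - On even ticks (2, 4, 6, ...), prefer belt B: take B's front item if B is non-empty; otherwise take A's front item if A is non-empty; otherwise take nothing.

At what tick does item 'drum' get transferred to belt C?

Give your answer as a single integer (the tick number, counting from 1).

Answer: 3

Derivation:
Tick 1: prefer A, take bolt from A; A=[drum,gear,mast] B=[joint,node,axle,iron,mesh,rod] C=[bolt]
Tick 2: prefer B, take joint from B; A=[drum,gear,mast] B=[node,axle,iron,mesh,rod] C=[bolt,joint]
Tick 3: prefer A, take drum from A; A=[gear,mast] B=[node,axle,iron,mesh,rod] C=[bolt,joint,drum]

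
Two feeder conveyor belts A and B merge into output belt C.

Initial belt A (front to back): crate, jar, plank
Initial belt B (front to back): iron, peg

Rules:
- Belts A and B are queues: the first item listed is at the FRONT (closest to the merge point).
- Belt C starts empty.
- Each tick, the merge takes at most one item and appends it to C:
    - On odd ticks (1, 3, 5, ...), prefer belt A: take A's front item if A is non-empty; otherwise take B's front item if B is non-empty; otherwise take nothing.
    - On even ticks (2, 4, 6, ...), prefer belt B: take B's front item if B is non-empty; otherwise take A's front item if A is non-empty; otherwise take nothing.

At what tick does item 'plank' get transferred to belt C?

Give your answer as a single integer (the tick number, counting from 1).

Tick 1: prefer A, take crate from A; A=[jar,plank] B=[iron,peg] C=[crate]
Tick 2: prefer B, take iron from B; A=[jar,plank] B=[peg] C=[crate,iron]
Tick 3: prefer A, take jar from A; A=[plank] B=[peg] C=[crate,iron,jar]
Tick 4: prefer B, take peg from B; A=[plank] B=[-] C=[crate,iron,jar,peg]
Tick 5: prefer A, take plank from A; A=[-] B=[-] C=[crate,iron,jar,peg,plank]

Answer: 5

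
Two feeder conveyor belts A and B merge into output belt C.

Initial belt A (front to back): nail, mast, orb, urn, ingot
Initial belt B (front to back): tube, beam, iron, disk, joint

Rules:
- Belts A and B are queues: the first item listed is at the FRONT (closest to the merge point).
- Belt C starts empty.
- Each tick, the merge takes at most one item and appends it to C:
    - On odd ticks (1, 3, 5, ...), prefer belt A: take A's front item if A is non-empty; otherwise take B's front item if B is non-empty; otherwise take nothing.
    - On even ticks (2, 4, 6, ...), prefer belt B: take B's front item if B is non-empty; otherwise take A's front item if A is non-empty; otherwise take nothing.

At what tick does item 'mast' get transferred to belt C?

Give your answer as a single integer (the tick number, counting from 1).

Answer: 3

Derivation:
Tick 1: prefer A, take nail from A; A=[mast,orb,urn,ingot] B=[tube,beam,iron,disk,joint] C=[nail]
Tick 2: prefer B, take tube from B; A=[mast,orb,urn,ingot] B=[beam,iron,disk,joint] C=[nail,tube]
Tick 3: prefer A, take mast from A; A=[orb,urn,ingot] B=[beam,iron,disk,joint] C=[nail,tube,mast]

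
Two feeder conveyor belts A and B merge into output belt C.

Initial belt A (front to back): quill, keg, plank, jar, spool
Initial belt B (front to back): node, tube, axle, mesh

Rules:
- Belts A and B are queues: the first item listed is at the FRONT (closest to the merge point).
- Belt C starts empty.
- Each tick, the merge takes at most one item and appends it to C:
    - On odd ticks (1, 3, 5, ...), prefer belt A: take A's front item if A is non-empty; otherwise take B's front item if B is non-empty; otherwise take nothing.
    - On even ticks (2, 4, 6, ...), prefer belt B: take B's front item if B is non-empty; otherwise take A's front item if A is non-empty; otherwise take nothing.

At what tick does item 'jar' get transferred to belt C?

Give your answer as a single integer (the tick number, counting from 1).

Answer: 7

Derivation:
Tick 1: prefer A, take quill from A; A=[keg,plank,jar,spool] B=[node,tube,axle,mesh] C=[quill]
Tick 2: prefer B, take node from B; A=[keg,plank,jar,spool] B=[tube,axle,mesh] C=[quill,node]
Tick 3: prefer A, take keg from A; A=[plank,jar,spool] B=[tube,axle,mesh] C=[quill,node,keg]
Tick 4: prefer B, take tube from B; A=[plank,jar,spool] B=[axle,mesh] C=[quill,node,keg,tube]
Tick 5: prefer A, take plank from A; A=[jar,spool] B=[axle,mesh] C=[quill,node,keg,tube,plank]
Tick 6: prefer B, take axle from B; A=[jar,spool] B=[mesh] C=[quill,node,keg,tube,plank,axle]
Tick 7: prefer A, take jar from A; A=[spool] B=[mesh] C=[quill,node,keg,tube,plank,axle,jar]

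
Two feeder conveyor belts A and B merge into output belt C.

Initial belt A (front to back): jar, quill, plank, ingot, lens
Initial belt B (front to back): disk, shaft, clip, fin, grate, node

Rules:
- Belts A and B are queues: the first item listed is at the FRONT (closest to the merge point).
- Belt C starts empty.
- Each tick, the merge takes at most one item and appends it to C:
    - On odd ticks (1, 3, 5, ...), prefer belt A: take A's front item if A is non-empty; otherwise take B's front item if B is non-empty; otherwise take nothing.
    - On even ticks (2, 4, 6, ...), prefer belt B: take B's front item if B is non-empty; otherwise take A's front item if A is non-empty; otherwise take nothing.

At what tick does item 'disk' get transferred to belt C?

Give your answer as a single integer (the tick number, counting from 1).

Answer: 2

Derivation:
Tick 1: prefer A, take jar from A; A=[quill,plank,ingot,lens] B=[disk,shaft,clip,fin,grate,node] C=[jar]
Tick 2: prefer B, take disk from B; A=[quill,plank,ingot,lens] B=[shaft,clip,fin,grate,node] C=[jar,disk]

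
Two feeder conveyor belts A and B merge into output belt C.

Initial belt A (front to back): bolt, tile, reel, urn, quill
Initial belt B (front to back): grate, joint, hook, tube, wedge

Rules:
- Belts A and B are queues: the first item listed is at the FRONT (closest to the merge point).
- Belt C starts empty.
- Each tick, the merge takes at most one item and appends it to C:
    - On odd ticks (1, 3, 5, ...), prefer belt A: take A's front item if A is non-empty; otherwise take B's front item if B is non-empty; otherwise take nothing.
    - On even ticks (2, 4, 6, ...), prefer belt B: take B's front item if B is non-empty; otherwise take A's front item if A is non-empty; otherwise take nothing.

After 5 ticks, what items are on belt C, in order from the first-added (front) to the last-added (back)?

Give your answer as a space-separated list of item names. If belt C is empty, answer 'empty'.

Answer: bolt grate tile joint reel

Derivation:
Tick 1: prefer A, take bolt from A; A=[tile,reel,urn,quill] B=[grate,joint,hook,tube,wedge] C=[bolt]
Tick 2: prefer B, take grate from B; A=[tile,reel,urn,quill] B=[joint,hook,tube,wedge] C=[bolt,grate]
Tick 3: prefer A, take tile from A; A=[reel,urn,quill] B=[joint,hook,tube,wedge] C=[bolt,grate,tile]
Tick 4: prefer B, take joint from B; A=[reel,urn,quill] B=[hook,tube,wedge] C=[bolt,grate,tile,joint]
Tick 5: prefer A, take reel from A; A=[urn,quill] B=[hook,tube,wedge] C=[bolt,grate,tile,joint,reel]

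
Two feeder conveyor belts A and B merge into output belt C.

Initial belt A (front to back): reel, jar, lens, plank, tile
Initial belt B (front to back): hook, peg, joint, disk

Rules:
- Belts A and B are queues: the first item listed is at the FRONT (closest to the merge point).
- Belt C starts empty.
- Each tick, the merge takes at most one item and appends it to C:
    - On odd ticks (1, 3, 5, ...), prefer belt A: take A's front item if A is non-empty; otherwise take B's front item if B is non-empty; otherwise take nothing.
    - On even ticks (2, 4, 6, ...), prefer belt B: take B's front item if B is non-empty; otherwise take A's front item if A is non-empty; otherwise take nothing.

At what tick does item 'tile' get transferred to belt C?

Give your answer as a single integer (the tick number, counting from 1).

Tick 1: prefer A, take reel from A; A=[jar,lens,plank,tile] B=[hook,peg,joint,disk] C=[reel]
Tick 2: prefer B, take hook from B; A=[jar,lens,plank,tile] B=[peg,joint,disk] C=[reel,hook]
Tick 3: prefer A, take jar from A; A=[lens,plank,tile] B=[peg,joint,disk] C=[reel,hook,jar]
Tick 4: prefer B, take peg from B; A=[lens,plank,tile] B=[joint,disk] C=[reel,hook,jar,peg]
Tick 5: prefer A, take lens from A; A=[plank,tile] B=[joint,disk] C=[reel,hook,jar,peg,lens]
Tick 6: prefer B, take joint from B; A=[plank,tile] B=[disk] C=[reel,hook,jar,peg,lens,joint]
Tick 7: prefer A, take plank from A; A=[tile] B=[disk] C=[reel,hook,jar,peg,lens,joint,plank]
Tick 8: prefer B, take disk from B; A=[tile] B=[-] C=[reel,hook,jar,peg,lens,joint,plank,disk]
Tick 9: prefer A, take tile from A; A=[-] B=[-] C=[reel,hook,jar,peg,lens,joint,plank,disk,tile]

Answer: 9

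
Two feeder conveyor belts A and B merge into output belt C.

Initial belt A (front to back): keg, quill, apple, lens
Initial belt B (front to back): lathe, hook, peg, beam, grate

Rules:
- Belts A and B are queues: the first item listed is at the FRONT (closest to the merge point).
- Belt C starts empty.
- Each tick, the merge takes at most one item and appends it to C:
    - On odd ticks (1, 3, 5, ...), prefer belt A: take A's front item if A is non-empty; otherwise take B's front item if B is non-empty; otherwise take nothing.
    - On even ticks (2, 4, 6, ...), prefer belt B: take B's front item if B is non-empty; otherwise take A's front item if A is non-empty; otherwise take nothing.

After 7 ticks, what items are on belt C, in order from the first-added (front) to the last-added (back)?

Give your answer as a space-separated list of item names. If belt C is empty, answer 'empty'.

Tick 1: prefer A, take keg from A; A=[quill,apple,lens] B=[lathe,hook,peg,beam,grate] C=[keg]
Tick 2: prefer B, take lathe from B; A=[quill,apple,lens] B=[hook,peg,beam,grate] C=[keg,lathe]
Tick 3: prefer A, take quill from A; A=[apple,lens] B=[hook,peg,beam,grate] C=[keg,lathe,quill]
Tick 4: prefer B, take hook from B; A=[apple,lens] B=[peg,beam,grate] C=[keg,lathe,quill,hook]
Tick 5: prefer A, take apple from A; A=[lens] B=[peg,beam,grate] C=[keg,lathe,quill,hook,apple]
Tick 6: prefer B, take peg from B; A=[lens] B=[beam,grate] C=[keg,lathe,quill,hook,apple,peg]
Tick 7: prefer A, take lens from A; A=[-] B=[beam,grate] C=[keg,lathe,quill,hook,apple,peg,lens]

Answer: keg lathe quill hook apple peg lens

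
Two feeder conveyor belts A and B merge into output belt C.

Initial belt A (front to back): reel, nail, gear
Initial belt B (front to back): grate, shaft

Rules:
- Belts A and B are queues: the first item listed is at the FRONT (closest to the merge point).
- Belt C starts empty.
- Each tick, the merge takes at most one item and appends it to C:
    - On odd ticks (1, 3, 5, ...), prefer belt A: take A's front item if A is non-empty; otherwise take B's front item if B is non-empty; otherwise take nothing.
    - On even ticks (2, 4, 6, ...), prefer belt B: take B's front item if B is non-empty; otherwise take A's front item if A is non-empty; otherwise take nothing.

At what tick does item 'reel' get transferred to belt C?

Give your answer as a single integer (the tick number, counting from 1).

Answer: 1

Derivation:
Tick 1: prefer A, take reel from A; A=[nail,gear] B=[grate,shaft] C=[reel]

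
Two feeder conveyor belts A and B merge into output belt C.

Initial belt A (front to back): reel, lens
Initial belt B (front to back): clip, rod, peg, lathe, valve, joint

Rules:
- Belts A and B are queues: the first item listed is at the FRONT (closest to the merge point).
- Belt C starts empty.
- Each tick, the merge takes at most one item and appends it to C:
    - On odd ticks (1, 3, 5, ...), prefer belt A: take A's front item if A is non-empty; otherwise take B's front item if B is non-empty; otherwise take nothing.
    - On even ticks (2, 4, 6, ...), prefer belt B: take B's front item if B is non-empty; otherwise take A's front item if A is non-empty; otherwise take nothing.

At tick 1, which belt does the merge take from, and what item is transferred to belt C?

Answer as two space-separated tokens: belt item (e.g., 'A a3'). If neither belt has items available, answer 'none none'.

Tick 1: prefer A, take reel from A; A=[lens] B=[clip,rod,peg,lathe,valve,joint] C=[reel]

Answer: A reel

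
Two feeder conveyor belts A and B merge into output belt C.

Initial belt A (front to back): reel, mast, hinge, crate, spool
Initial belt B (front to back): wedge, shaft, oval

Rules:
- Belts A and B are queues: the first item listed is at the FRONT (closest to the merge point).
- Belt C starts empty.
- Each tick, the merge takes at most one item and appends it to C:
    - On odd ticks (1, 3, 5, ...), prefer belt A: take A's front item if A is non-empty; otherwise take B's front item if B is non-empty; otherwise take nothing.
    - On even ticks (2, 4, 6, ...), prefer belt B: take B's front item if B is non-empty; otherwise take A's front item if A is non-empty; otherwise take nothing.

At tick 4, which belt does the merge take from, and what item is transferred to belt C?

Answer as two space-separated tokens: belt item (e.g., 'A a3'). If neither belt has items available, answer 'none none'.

Tick 1: prefer A, take reel from A; A=[mast,hinge,crate,spool] B=[wedge,shaft,oval] C=[reel]
Tick 2: prefer B, take wedge from B; A=[mast,hinge,crate,spool] B=[shaft,oval] C=[reel,wedge]
Tick 3: prefer A, take mast from A; A=[hinge,crate,spool] B=[shaft,oval] C=[reel,wedge,mast]
Tick 4: prefer B, take shaft from B; A=[hinge,crate,spool] B=[oval] C=[reel,wedge,mast,shaft]

Answer: B shaft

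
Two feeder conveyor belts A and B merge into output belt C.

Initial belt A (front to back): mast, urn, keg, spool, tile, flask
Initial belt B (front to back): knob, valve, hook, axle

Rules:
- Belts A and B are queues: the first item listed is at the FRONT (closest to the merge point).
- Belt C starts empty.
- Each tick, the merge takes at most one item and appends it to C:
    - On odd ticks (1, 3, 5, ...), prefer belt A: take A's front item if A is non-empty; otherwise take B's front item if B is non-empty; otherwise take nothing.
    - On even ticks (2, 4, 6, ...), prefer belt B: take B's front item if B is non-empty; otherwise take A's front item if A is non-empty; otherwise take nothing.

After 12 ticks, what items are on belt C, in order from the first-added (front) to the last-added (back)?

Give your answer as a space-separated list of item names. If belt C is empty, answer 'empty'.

Tick 1: prefer A, take mast from A; A=[urn,keg,spool,tile,flask] B=[knob,valve,hook,axle] C=[mast]
Tick 2: prefer B, take knob from B; A=[urn,keg,spool,tile,flask] B=[valve,hook,axle] C=[mast,knob]
Tick 3: prefer A, take urn from A; A=[keg,spool,tile,flask] B=[valve,hook,axle] C=[mast,knob,urn]
Tick 4: prefer B, take valve from B; A=[keg,spool,tile,flask] B=[hook,axle] C=[mast,knob,urn,valve]
Tick 5: prefer A, take keg from A; A=[spool,tile,flask] B=[hook,axle] C=[mast,knob,urn,valve,keg]
Tick 6: prefer B, take hook from B; A=[spool,tile,flask] B=[axle] C=[mast,knob,urn,valve,keg,hook]
Tick 7: prefer A, take spool from A; A=[tile,flask] B=[axle] C=[mast,knob,urn,valve,keg,hook,spool]
Tick 8: prefer B, take axle from B; A=[tile,flask] B=[-] C=[mast,knob,urn,valve,keg,hook,spool,axle]
Tick 9: prefer A, take tile from A; A=[flask] B=[-] C=[mast,knob,urn,valve,keg,hook,spool,axle,tile]
Tick 10: prefer B, take flask from A; A=[-] B=[-] C=[mast,knob,urn,valve,keg,hook,spool,axle,tile,flask]
Tick 11: prefer A, both empty, nothing taken; A=[-] B=[-] C=[mast,knob,urn,valve,keg,hook,spool,axle,tile,flask]
Tick 12: prefer B, both empty, nothing taken; A=[-] B=[-] C=[mast,knob,urn,valve,keg,hook,spool,axle,tile,flask]

Answer: mast knob urn valve keg hook spool axle tile flask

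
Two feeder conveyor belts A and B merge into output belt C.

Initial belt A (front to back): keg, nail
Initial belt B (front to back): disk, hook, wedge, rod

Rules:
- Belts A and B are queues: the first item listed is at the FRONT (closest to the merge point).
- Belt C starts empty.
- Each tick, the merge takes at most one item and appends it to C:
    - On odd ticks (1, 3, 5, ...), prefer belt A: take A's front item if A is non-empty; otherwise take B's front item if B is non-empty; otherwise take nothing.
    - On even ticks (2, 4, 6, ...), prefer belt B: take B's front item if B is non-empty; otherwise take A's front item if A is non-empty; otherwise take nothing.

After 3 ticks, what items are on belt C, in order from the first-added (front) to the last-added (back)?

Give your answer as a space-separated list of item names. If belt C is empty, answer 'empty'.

Answer: keg disk nail

Derivation:
Tick 1: prefer A, take keg from A; A=[nail] B=[disk,hook,wedge,rod] C=[keg]
Tick 2: prefer B, take disk from B; A=[nail] B=[hook,wedge,rod] C=[keg,disk]
Tick 3: prefer A, take nail from A; A=[-] B=[hook,wedge,rod] C=[keg,disk,nail]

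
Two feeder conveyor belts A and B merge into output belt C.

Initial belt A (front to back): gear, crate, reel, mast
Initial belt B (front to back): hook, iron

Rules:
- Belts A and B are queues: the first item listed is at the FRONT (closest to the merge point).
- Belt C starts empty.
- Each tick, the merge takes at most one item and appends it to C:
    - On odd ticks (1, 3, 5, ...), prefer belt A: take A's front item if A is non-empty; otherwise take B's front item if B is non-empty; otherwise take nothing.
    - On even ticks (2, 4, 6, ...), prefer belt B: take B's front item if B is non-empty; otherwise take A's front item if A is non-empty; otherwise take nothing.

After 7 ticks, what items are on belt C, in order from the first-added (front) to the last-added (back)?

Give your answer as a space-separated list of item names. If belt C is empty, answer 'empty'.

Tick 1: prefer A, take gear from A; A=[crate,reel,mast] B=[hook,iron] C=[gear]
Tick 2: prefer B, take hook from B; A=[crate,reel,mast] B=[iron] C=[gear,hook]
Tick 3: prefer A, take crate from A; A=[reel,mast] B=[iron] C=[gear,hook,crate]
Tick 4: prefer B, take iron from B; A=[reel,mast] B=[-] C=[gear,hook,crate,iron]
Tick 5: prefer A, take reel from A; A=[mast] B=[-] C=[gear,hook,crate,iron,reel]
Tick 6: prefer B, take mast from A; A=[-] B=[-] C=[gear,hook,crate,iron,reel,mast]
Tick 7: prefer A, both empty, nothing taken; A=[-] B=[-] C=[gear,hook,crate,iron,reel,mast]

Answer: gear hook crate iron reel mast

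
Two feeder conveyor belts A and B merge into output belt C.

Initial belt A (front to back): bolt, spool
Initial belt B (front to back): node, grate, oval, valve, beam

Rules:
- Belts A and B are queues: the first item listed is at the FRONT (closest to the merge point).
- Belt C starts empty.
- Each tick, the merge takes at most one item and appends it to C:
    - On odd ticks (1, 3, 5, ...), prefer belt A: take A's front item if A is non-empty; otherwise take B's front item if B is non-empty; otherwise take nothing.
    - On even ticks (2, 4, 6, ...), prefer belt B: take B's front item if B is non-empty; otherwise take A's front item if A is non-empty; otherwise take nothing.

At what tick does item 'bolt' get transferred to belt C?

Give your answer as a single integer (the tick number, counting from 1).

Tick 1: prefer A, take bolt from A; A=[spool] B=[node,grate,oval,valve,beam] C=[bolt]

Answer: 1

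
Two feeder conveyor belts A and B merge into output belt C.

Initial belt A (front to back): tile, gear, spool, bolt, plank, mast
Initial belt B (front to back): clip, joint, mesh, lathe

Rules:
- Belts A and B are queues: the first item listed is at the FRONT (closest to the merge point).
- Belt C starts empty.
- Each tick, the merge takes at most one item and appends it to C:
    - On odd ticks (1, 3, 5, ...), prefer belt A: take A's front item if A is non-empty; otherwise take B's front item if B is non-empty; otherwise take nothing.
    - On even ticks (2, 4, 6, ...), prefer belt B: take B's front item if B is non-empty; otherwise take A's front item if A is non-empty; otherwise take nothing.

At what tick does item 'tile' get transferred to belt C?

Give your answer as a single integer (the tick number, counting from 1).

Answer: 1

Derivation:
Tick 1: prefer A, take tile from A; A=[gear,spool,bolt,plank,mast] B=[clip,joint,mesh,lathe] C=[tile]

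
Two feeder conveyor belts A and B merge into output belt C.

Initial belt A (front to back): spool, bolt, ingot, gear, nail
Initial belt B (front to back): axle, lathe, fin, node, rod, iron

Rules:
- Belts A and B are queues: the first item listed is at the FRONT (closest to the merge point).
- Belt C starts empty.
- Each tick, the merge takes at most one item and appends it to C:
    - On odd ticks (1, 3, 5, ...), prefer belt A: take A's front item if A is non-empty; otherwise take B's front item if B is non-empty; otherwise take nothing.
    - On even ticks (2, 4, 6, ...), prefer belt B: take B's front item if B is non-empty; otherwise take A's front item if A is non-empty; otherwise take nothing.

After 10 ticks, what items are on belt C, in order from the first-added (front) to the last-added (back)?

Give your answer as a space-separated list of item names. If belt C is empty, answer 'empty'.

Tick 1: prefer A, take spool from A; A=[bolt,ingot,gear,nail] B=[axle,lathe,fin,node,rod,iron] C=[spool]
Tick 2: prefer B, take axle from B; A=[bolt,ingot,gear,nail] B=[lathe,fin,node,rod,iron] C=[spool,axle]
Tick 3: prefer A, take bolt from A; A=[ingot,gear,nail] B=[lathe,fin,node,rod,iron] C=[spool,axle,bolt]
Tick 4: prefer B, take lathe from B; A=[ingot,gear,nail] B=[fin,node,rod,iron] C=[spool,axle,bolt,lathe]
Tick 5: prefer A, take ingot from A; A=[gear,nail] B=[fin,node,rod,iron] C=[spool,axle,bolt,lathe,ingot]
Tick 6: prefer B, take fin from B; A=[gear,nail] B=[node,rod,iron] C=[spool,axle,bolt,lathe,ingot,fin]
Tick 7: prefer A, take gear from A; A=[nail] B=[node,rod,iron] C=[spool,axle,bolt,lathe,ingot,fin,gear]
Tick 8: prefer B, take node from B; A=[nail] B=[rod,iron] C=[spool,axle,bolt,lathe,ingot,fin,gear,node]
Tick 9: prefer A, take nail from A; A=[-] B=[rod,iron] C=[spool,axle,bolt,lathe,ingot,fin,gear,node,nail]
Tick 10: prefer B, take rod from B; A=[-] B=[iron] C=[spool,axle,bolt,lathe,ingot,fin,gear,node,nail,rod]

Answer: spool axle bolt lathe ingot fin gear node nail rod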